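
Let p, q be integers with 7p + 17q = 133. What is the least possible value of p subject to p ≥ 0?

gcd(17, 7):
  17 = 2*7 + 3
  7 = 2*3 + 1
  3 = 3*1
so gcd(17, 7) = 1.
1 divides 133, so solutions exist.
Back-substitute for Bézout coefficients:
  1 = 7 - 2*3
  ... = 7*(5) + 17*(-2)
Scale by 133/1 = 133: (p₀, q₀) = (665, -266).
General solution: p = 665 + 17t, q = -266 - 7t for integer t.
p ≥ 0: smallest is 665 mod 17 = 2 (at t = -39), with q = 7.

2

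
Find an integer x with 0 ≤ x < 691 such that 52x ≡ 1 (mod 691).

gcd(691, 52) = 1.
By Bézout, 52×(-93) + 691×(7) = 1.
So 52×-93 ≡ 1 (mod 691), and -93 mod 691 = 598.

598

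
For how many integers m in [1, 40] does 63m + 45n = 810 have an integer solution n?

8

gcd(63, 45):
  63 = 1*45 + 18
  45 = 2*18 + 9
  18 = 2*9
so gcd(63, 45) = 9.
Back-substitute for Bézout coefficients:
  9 = 45 - 2*18
  ... = 63*(-2) + 45*(3)
Scale by 90: particular solution (-180, 270); reduce m mod 5: (0, 18).
General solution: m = 0 + 5t, n = 18 - 7t for integer t.
1 ≤ 0 + 5t ≤ 40 gives t ∈ [1, 8], which is 8 values.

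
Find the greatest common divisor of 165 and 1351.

1

gcd(1351, 165) = 1  (1351 = 8*165 + 31, 165 = 5*31 + 10, 31 = 3*10 + 1, 10 = 10*1).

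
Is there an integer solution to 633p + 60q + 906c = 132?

gcd(633, 60) = 3.
gcd(3, 906) = 3.
3 divides 132, so integer solutions exist.

yes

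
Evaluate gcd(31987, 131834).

29

gcd(131834, 31987):
  131834 = 4×31987 + 3886
  31987 = 8×3886 + 899
  3886 = 4×899 + 290
  899 = 3×290 + 29
  290 = 10×29
so gcd(131834, 31987) = 29.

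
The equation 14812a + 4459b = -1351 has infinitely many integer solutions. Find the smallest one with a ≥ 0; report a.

229

gcd(14812, 4459):
  14812 = 3*4459 + 1435
  4459 = 3*1435 + 154
  1435 = 9*154 + 49
  154 = 3*49 + 7
  49 = 7*7
so gcd(14812, 4459) = 7.
7 divides -1351, so solutions exist.
Back-substitute for Bézout coefficients:
  7 = 154 - 3*49
  ... = 14812*(-87) + 4459*(289)
Scale by -1351/7 = -193: (a₀, b₀) = (16791, -55777).
General solution: a = 16791 + 637t, b = -55777 - 2116t for integer t.
a ≥ 0: smallest is 16791 mod 637 = 229 (at t = -26), with b = -761.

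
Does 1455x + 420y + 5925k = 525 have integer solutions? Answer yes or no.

yes

gcd(1455, 420) = 15  (1455 = 3·420 + 195, 420 = 2·195 + 30, 195 = 6·30 + 15, 30 = 2·15).
gcd(15, 5925) = 15.
15 divides 525, so integer solutions exist.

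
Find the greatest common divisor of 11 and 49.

gcd(49, 11):
  49 = 4·11 + 5
  11 = 2·5 + 1
  5 = 5·1
so gcd(49, 11) = 1.

1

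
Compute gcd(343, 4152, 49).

gcd(4152, 343) = 1.
gcd(1, 49) = 1.

1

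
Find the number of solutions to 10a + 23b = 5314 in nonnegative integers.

23

gcd(23, 10) = 1.
By Bézout, 10×(7) + 23×(-3) = 1.
One solution: (7, 228).
General: a = 7 + 23t, b = 228 - 10t.
a ≥ 0 ⇒ t ≥ 0; b ≥ 0 ⇒ t ≤ 22. So t ∈ [0, 22]: 23 solutions.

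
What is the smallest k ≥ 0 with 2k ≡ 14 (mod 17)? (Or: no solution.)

7

gcd(17, 2) = 1  (17 = 8×2 + 1, 2 = 2×1).
1 divides 14, so solutions exist.
Back-substituting, 2×(-8) + 17×(1) = 1.
So 2×(-8) ≡ 1 (mod 17); multiply by 14: k ≡ -112 (mod 17).
Smallest nonnegative: k = -112 mod 17 = 7.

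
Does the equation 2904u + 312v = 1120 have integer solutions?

gcd(2904, 312) = 24.
24 does not divide 1120 (remainder 16), so no integer solutions.

no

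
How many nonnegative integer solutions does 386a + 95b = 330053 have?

gcd(386, 95) = 1  (386 = 4·95 + 6, 95 = 15·6 + 5, 6 = 1·5 + 1, 5 = 5·1).
Back-substituting, 386·(16) + 95·(-65) = 1.
Scale by 330053: one solution is (5280848, -21453445). Reduce a mod 95: (83, 3137).
General: a = 83 + 95t, b = 3137 - 386t.
a ≥ 0 ⇒ t ≥ 0; b ≥ 0 ⇒ t ≤ 8. So t ∈ [0, 8]: 9 solutions.

9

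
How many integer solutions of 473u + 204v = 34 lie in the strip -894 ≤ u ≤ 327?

gcd(473, 204) = 1  (473 = 2×204 + 65, 204 = 3×65 + 9, 65 = 7×9 + 2, 9 = 4×2 + 1, 2 = 2×1).
Back-substituting, 473×(-91) + 204×(211) = 1.
Scale by 34: particular solution (-3094, 7174); reduce u mod 204: (170, -394).
General solution: u = 170 + 204t, v = -394 - 473t for integer t.
-894 ≤ 170 + 204t ≤ 327 gives t ∈ [-5, 0], which is 6 values.

6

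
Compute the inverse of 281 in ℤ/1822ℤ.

1621

gcd(1822, 281):
  1822 = 6·281 + 136
  281 = 2·136 + 9
  136 = 15·9 + 1
  9 = 9·1
so gcd(1822, 281) = 1.
Back-substitute for Bézout coefficients:
  1 = 136 - 15·9
  ... = 281·(-201) + 1822·(31)
So 281·-201 ≡ 1 (mod 1822), and -201 mod 1822 = 1621.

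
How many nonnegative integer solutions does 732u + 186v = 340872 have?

gcd(732, 186):
  732 = 3×186 + 174
  186 = 1×174 + 12
  174 = 14×12 + 6
  12 = 2×6
so gcd(732, 186) = 6.
Back-substitute for Bézout coefficients:
  6 = 174 - 14×12
  ... = 732×(15) + 186×(-59)
Scale by 56812: one solution is (852180, -3351908). Reduce u mod 31: (21, 1750).
General: u = 21 + 31t, v = 1750 - 122t.
u ≥ 0 ⇒ t ≥ 0; v ≥ 0 ⇒ t ≤ 14. So t ∈ [0, 14]: 15 solutions.

15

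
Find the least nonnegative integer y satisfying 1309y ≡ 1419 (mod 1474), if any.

45

gcd(1474, 1309):
  1474 = 1·1309 + 165
  1309 = 7·165 + 154
  165 = 1·154 + 11
  154 = 14·11
so gcd(1474, 1309) = 11.
11 divides 1419, so solutions exist.
Back-substitute for Bézout coefficients:
  11 = 165 - 1·154
  ... = 1309·(-9) + 1474·(8)
So 1309·(-9) ≡ 11 (mod 1474); multiply by 129: y ≡ -1161 (mod 134).
Smallest nonnegative: y = -1161 mod 134 = 45.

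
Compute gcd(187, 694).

gcd(694, 187):
  694 = 3·187 + 133
  187 = 1·133 + 54
  133 = 2·54 + 25
  54 = 2·25 + 4
  25 = 6·4 + 1
  4 = 4·1
so gcd(694, 187) = 1.

1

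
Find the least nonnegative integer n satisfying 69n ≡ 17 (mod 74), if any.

gcd(74, 69) = 1.
1 divides 17, so solutions exist.
By Bézout, 69*(-15) + 74*(14) = 1.
So 69*(-15) ≡ 1 (mod 74); multiply by 17: n ≡ -255 (mod 74).
Smallest nonnegative: n = -255 mod 74 = 41.

41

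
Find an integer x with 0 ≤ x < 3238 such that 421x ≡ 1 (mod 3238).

2715

gcd(3238, 421) = 1  (3238 = 7·421 + 291, 421 = 1·291 + 130, 291 = 2·130 + 31, 130 = 4·31 + 6, 31 = 5·6 + 1, 6 = 6·1).
Back-substituting, 421·(-523) + 3238·(68) = 1.
So 421·-523 ≡ 1 (mod 3238), and -523 mod 3238 = 2715.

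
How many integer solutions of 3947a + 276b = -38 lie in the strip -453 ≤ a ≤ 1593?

7

gcd(3947, 276):
  3947 = 14·276 + 83
  276 = 3·83 + 27
  83 = 3·27 + 2
  27 = 13·2 + 1
  2 = 2·1
so gcd(3947, 276) = 1.
Back-substitute for Bézout coefficients:
  1 = 27 - 13·2
  ... = 3947·(-133) + 276·(1902)
Scale by -38: particular solution (5054, -72276); reduce a mod 276: (86, -1230).
General solution: a = 86 + 276t, b = -1230 - 3947t for integer t.
-453 ≤ 86 + 276t ≤ 1593 gives t ∈ [-1, 5], which is 7 values.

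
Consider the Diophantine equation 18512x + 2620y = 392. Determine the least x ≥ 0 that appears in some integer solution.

gcd(18512, 2620) = 4.
4 divides 392, so solutions exist.
By Bézout, 18512*(-198) + 2620*(1399) = 4.
Scale by 392/4 = 98: (x₀, y₀) = (-19404, 137102).
General solution: x = -19404 + 655t, y = 137102 - 4628t for integer t.
x ≥ 0: smallest is -19404 mod 655 = 246 (at t = 30), with y = -1738.

246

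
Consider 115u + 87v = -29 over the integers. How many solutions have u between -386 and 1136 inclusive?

gcd(115, 87):
  115 = 1·87 + 28
  87 = 3·28 + 3
  28 = 9·3 + 1
  3 = 3·1
so gcd(115, 87) = 1.
Back-substitute for Bézout coefficients:
  1 = 28 - 9·3
  ... = 115·(28) + 87·(-37)
Scale by -29: particular solution (-812, 1073); reduce u mod 87: (58, -77).
General solution: u = 58 + 87t, v = -77 - 115t for integer t.
-386 ≤ 58 + 87t ≤ 1136 gives t ∈ [-5, 12], which is 18 values.

18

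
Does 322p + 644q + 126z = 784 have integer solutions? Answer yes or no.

yes

gcd(644, 322) = 322  (644 = 2·322).
gcd(322, 126) = 14.
14 divides 784, so integer solutions exist.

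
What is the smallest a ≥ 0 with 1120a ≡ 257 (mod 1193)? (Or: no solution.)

gcd(1193, 1120) = 1.
1 divides 257, so solutions exist.
By Bézout, 1120×(-572) + 1193×(537) = 1.
So 1120×(-572) ≡ 1 (mod 1193); multiply by 257: a ≡ -147004 (mod 1193).
Smallest nonnegative: a = -147004 mod 1193 = 928.

928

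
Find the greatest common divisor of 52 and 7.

1

gcd(52, 7) = 1  (52 = 7·7 + 3, 7 = 2·3 + 1, 3 = 3·1).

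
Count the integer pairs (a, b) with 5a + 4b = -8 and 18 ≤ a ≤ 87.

17

gcd(5, 4):
  5 = 1·4 + 1
  4 = 4·1
so gcd(5, 4) = 1.
Back-substitute for Bézout coefficients:
  1 = 5 - 1·4
  ... = 5·(1) + 4·(-1)
Scale by -8: particular solution (-8, 8); reduce a mod 4: (0, -2).
General solution: a = 0 + 4t, b = -2 - 5t for integer t.
18 ≤ 0 + 4t ≤ 87 gives t ∈ [5, 21], which is 17 values.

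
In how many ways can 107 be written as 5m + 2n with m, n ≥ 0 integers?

gcd(5, 2) = 1  (5 = 2*2 + 1, 2 = 2*1).
Back-substituting, 5*(1) + 2*(-2) = 1.
Scale by 107: one solution is (107, -214). Reduce m mod 2: (1, 51).
General: m = 1 + 2t, n = 51 - 5t.
m ≥ 0 ⇒ t ≥ 0; n ≥ 0 ⇒ t ≤ 10. So t ∈ [0, 10]: 11 solutions.

11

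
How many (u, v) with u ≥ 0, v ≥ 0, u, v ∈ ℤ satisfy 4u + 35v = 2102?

15

gcd(35, 4) = 1.
By Bézout, 4·(9) + 35·(-1) = 1.
One solution: (18, 58).
General: u = 18 + 35t, v = 58 - 4t.
u ≥ 0 ⇒ t ≥ 0; v ≥ 0 ⇒ t ≤ 14. So t ∈ [0, 14]: 15 solutions.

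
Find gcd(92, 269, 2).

1

gcd(269, 92) = 1.
gcd(1, 2) = 1.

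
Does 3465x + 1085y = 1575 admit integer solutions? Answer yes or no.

gcd(3465, 1085) = 35  (3465 = 3*1085 + 210, 1085 = 5*210 + 35, 210 = 6*35).
35 divides 1575, so integer solutions exist.

yes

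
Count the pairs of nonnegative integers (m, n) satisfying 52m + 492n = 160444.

gcd(492, 52) = 4  (492 = 9·52 + 24, 52 = 2·24 + 4, 24 = 6·4).
Back-substituting, 52·(19) + 492·(-2) = 4.
Scale by 40111: one solution is (762109, -80222). Reduce m mod 123: (1, 326).
General: m = 1 + 123t, n = 326 - 13t.
m ≥ 0 ⇒ t ≥ 0; n ≥ 0 ⇒ t ≤ 25. So t ∈ [0, 25]: 26 solutions.

26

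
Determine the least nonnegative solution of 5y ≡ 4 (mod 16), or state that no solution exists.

gcd(16, 5) = 1.
1 divides 4, so solutions exist.
By Bézout, 5*(-3) + 16*(1) = 1.
So 5*(-3) ≡ 1 (mod 16); multiply by 4: y ≡ -12 (mod 16).
Smallest nonnegative: y = -12 mod 16 = 4.

4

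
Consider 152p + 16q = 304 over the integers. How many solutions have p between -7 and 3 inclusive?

gcd(152, 16) = 8.
By Bézout, 152·(1) + 16·(-9) = 8.
Particular solution: (0, 19).
General solution: p = 0 + 2t, q = 19 - 19t for integer t.
-7 ≤ 0 + 2t ≤ 3 gives t ∈ [-3, 1], which is 5 values.

5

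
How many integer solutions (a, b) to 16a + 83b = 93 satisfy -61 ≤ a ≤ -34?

0

gcd(83, 16) = 1  (83 = 5·16 + 3, 16 = 5·3 + 1, 3 = 3·1).
Back-substituting, 16·(26) + 83·(-5) = 1.
Scale by 93: particular solution (2418, -465); reduce a mod 83: (11, -1).
General solution: a = 11 + 83t, b = -1 - 16t for integer t.
-61 ≤ 11 + 83t ≤ -34 gives t ∈ [0, -1], which is 0 values.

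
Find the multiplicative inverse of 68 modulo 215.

gcd(215, 68):
  215 = 3*68 + 11
  68 = 6*11 + 2
  11 = 5*2 + 1
  2 = 2*1
so gcd(215, 68) = 1.
Back-substitute for Bézout coefficients:
  1 = 11 - 5*2
  ... = 68*(-98) + 215*(31)
So 68*-98 ≡ 1 (mod 215), and -98 mod 215 = 117.

117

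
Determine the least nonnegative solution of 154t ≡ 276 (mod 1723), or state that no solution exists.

gcd(1723, 154) = 1  (1723 = 11·154 + 29, 154 = 5·29 + 9, 29 = 3·9 + 2, 9 = 4·2 + 1, 2 = 2·1).
1 divides 276, so solutions exist.
Back-substituting, 154·(772) + 1723·(-69) = 1.
So 154·(772) ≡ 1 (mod 1723); multiply by 276: t ≡ 213072 (mod 1723).
Smallest nonnegative: t = 213072 mod 1723 = 1143.

1143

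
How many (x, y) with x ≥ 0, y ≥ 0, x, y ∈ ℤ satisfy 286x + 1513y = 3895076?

9

gcd(1513, 286) = 1  (1513 = 5·286 + 83, 286 = 3·83 + 37, 83 = 2·37 + 9, 37 = 4·9 + 1, 9 = 9·1).
Back-substituting, 286·(164) + 1513·(-31) = 1.
Scale by 3895076: one solution is (638792464, -120747356). Reduce x mod 1513: (838, 2416).
General: x = 838 + 1513t, y = 2416 - 286t.
x ≥ 0 ⇒ t ≥ 0; y ≥ 0 ⇒ t ≤ 8. So t ∈ [0, 8]: 9 solutions.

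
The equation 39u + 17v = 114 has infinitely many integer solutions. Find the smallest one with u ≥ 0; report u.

gcd(39, 17) = 1  (39 = 2*17 + 5, 17 = 3*5 + 2, 5 = 2*2 + 1, 2 = 2*1).
1 divides 114, so solutions exist.
Back-substituting, 39*(7) + 17*(-16) = 1.
Scale by 114/1 = 114: (u₀, v₀) = (798, -1824).
General solution: u = 798 + 17t, v = -1824 - 39t for integer t.
u ≥ 0: smallest is 798 mod 17 = 16 (at t = -46), with v = -30.

16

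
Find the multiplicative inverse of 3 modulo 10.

gcd(10, 3) = 1  (10 = 3·3 + 1, 3 = 3·1).
Back-substituting, 3·(-3) + 10·(1) = 1.
So 3·-3 ≡ 1 (mod 10), and -3 mod 10 = 7.

7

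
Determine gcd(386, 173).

gcd(386, 173):
  386 = 2*173 + 40
  173 = 4*40 + 13
  40 = 3*13 + 1
  13 = 13*1
so gcd(386, 173) = 1.

1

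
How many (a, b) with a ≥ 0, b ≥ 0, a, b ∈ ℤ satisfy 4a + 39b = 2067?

14

gcd(39, 4) = 1  (39 = 9×4 + 3, 4 = 1×3 + 1, 3 = 3×1).
Back-substituting, 4×(10) + 39×(-1) = 1.
Scale by 2067: one solution is (20670, -2067). Reduce a mod 39: (0, 53).
General: a = 0 + 39t, b = 53 - 4t.
a ≥ 0 ⇒ t ≥ 0; b ≥ 0 ⇒ t ≤ 13. So t ∈ [0, 13]: 14 solutions.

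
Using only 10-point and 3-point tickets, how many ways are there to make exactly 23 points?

Need nonnegative integers with 10j + 3k = 23.
gcd(10, 3) = 1, and 10·(1) + 3·(-3) = 1.
So (j₀, k₀) = (23, -69); general j = 23 + 3t, k = -69 - 10t.
j ≥ 0 ⇒ t ≥ -7; k ≥ 0 ⇒ t ≤ -7. That's 1 value of t.

1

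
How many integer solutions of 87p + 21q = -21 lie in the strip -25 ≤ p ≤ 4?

4

gcd(87, 21) = 3  (87 = 4×21 + 3, 21 = 7×3).
Back-substituting, 87×(1) + 21×(-4) = 3.
Scale by -7: particular solution (-7, 28); reduce p mod 7: (0, -1).
General solution: p = 0 + 7t, q = -1 - 29t for integer t.
-25 ≤ 0 + 7t ≤ 4 gives t ∈ [-3, 0], which is 4 values.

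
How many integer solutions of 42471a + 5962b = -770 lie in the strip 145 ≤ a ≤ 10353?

gcd(42471, 5962) = 11  (42471 = 7·5962 + 737, 5962 = 8·737 + 66, 737 = 11·66 + 11, 66 = 6·11).
Back-substituting, 42471·(89) + 5962·(-634) = 11.
Scale by -70: particular solution (-6230, 44380); reduce a mod 542: (274, -1952).
General solution: a = 274 + 542t, b = -1952 - 3861t for integer t.
145 ≤ 274 + 542t ≤ 10353 gives t ∈ [0, 18], which is 19 values.

19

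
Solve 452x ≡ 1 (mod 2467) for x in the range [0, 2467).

1883

gcd(2467, 452) = 1.
By Bézout, 452·(-584) + 2467·(107) = 1.
So 452·-584 ≡ 1 (mod 2467), and -584 mod 2467 = 1883.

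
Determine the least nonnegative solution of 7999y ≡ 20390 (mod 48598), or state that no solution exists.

gcd(48598, 7999) = 1.
1 divides 20390, so solutions exist.
By Bézout, 7999·(-15207) + 48598·(2503) = 1.
So 7999·(-15207) ≡ 1 (mod 48598); multiply by 20390: y ≡ -310070730 (mod 48598).
Smallest nonnegative: y = -310070730 mod 48598 = 33108.

33108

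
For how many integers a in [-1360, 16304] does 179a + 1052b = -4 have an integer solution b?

gcd(1052, 179) = 1  (1052 = 5*179 + 157, 179 = 1*157 + 22, 157 = 7*22 + 3, 22 = 7*3 + 1, 3 = 3*1).
Back-substituting, 179*(335) + 1052*(-57) = 1.
Scale by -4: particular solution (-1340, 228); reduce a mod 1052: (764, -130).
General solution: a = 764 + 1052t, b = -130 - 179t for integer t.
-1360 ≤ 764 + 1052t ≤ 16304 gives t ∈ [-2, 14], which is 17 values.

17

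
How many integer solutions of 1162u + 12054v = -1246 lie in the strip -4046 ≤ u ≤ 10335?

17

gcd(12054, 1162) = 14  (12054 = 10×1162 + 434, 1162 = 2×434 + 294, 434 = 1×294 + 140, 294 = 2×140 + 14, 140 = 10×14).
Back-substituting, 1162×(83) + 12054×(-8) = 14.
Scale by -89: particular solution (-7387, 712); reduce u mod 861: (362, -35).
General solution: u = 362 + 861t, v = -35 - 83t for integer t.
-4046 ≤ 362 + 861t ≤ 10335 gives t ∈ [-5, 11], which is 17 values.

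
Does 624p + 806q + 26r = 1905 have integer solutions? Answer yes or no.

no

gcd(806, 624) = 26  (806 = 1·624 + 182, 624 = 3·182 + 78, 182 = 2·78 + 26, 78 = 3·26).
gcd(26, 26) = 26.
26 does not divide 1905 (remainder 7), so no integer solutions.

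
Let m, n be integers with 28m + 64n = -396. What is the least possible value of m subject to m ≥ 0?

11

gcd(64, 28) = 4  (64 = 2*28 + 8, 28 = 3*8 + 4, 8 = 2*4).
4 divides -396, so solutions exist.
Back-substituting, 28*(7) + 64*(-3) = 4.
Scale by -396/4 = -99: (m₀, n₀) = (-693, 297).
General solution: m = -693 + 16t, n = 297 - 7t for integer t.
m ≥ 0: smallest is -693 mod 16 = 11 (at t = 44), with n = -11.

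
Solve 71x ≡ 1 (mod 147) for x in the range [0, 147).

gcd(147, 71):
  147 = 2×71 + 5
  71 = 14×5 + 1
  5 = 5×1
so gcd(147, 71) = 1.
Back-substitute for Bézout coefficients:
  1 = 71 - 14×5
  ... = 71×(29) + 147×(-14)
So 71×29 ≡ 1 (mod 147), and 29 mod 147 = 29.

29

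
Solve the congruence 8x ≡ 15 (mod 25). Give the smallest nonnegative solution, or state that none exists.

5

gcd(25, 8) = 1.
1 divides 15, so solutions exist.
By Bézout, 8·(-3) + 25·(1) = 1.
So 8·(-3) ≡ 1 (mod 25); multiply by 15: x ≡ -45 (mod 25).
Smallest nonnegative: x = -45 mod 25 = 5.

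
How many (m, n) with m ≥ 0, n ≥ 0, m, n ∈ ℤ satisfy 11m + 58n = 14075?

gcd(58, 11) = 1  (58 = 5×11 + 3, 11 = 3×3 + 2, 3 = 1×2 + 1, 2 = 2×1).
Back-substituting, 11×(-21) + 58×(4) = 1.
Scale by 14075: one solution is (-295575, 56300). Reduce m mod 58: (51, 233).
General: m = 51 + 58t, n = 233 - 11t.
m ≥ 0 ⇒ t ≥ 0; n ≥ 0 ⇒ t ≤ 21. So t ∈ [0, 21]: 22 solutions.

22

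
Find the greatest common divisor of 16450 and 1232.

14

gcd(16450, 1232):
  16450 = 13×1232 + 434
  1232 = 2×434 + 364
  434 = 1×364 + 70
  364 = 5×70 + 14
  70 = 5×14
so gcd(16450, 1232) = 14.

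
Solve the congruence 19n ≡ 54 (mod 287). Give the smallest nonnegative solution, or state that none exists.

169

gcd(287, 19) = 1  (287 = 15*19 + 2, 19 = 9*2 + 1, 2 = 2*1).
1 divides 54, so solutions exist.
Back-substituting, 19*(136) + 287*(-9) = 1.
So 19*(136) ≡ 1 (mod 287); multiply by 54: n ≡ 7344 (mod 287).
Smallest nonnegative: n = 7344 mod 287 = 169.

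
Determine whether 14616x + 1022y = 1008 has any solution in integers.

gcd(14616, 1022):
  14616 = 14*1022 + 308
  1022 = 3*308 + 98
  308 = 3*98 + 14
  98 = 7*14
so gcd(14616, 1022) = 14.
14 divides 1008, so integer solutions exist.

yes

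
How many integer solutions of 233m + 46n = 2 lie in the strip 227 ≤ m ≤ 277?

gcd(233, 46):
  233 = 5×46 + 3
  46 = 15×3 + 1
  3 = 3×1
so gcd(233, 46) = 1.
Back-substitute for Bézout coefficients:
  1 = 46 - 15×3
  ... = 233×(-15) + 46×(76)
Scale by 2: particular solution (-30, 152); reduce m mod 46: (16, -81).
General solution: m = 16 + 46t, n = -81 - 233t for integer t.
227 ≤ 16 + 46t ≤ 277 gives t ∈ [5, 5], which is 1 value.

1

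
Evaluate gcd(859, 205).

gcd(859, 205) = 1  (859 = 4×205 + 39, 205 = 5×39 + 10, 39 = 3×10 + 9, 10 = 1×9 + 1, 9 = 9×1).

1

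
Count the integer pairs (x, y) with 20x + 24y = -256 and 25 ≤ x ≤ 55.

gcd(24, 20):
  24 = 1·20 + 4
  20 = 5·4
so gcd(24, 20) = 4.
Back-substitute for Bézout coefficients:
  4 = 24 - 1·20
  ... = 20·(-1) + 24·(1)
Scale by -64: particular solution (64, -64); reduce x mod 6: (4, -14).
General solution: x = 4 + 6t, y = -14 - 5t for integer t.
25 ≤ 4 + 6t ≤ 55 gives t ∈ [4, 8], which is 5 values.

5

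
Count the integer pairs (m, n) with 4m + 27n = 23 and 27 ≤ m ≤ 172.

5

gcd(27, 4):
  27 = 6·4 + 3
  4 = 1·3 + 1
  3 = 3·1
so gcd(27, 4) = 1.
Back-substitute for Bézout coefficients:
  1 = 4 - 1·3
  ... = 4·(7) + 27·(-1)
Scale by 23: particular solution (161, -23); reduce m mod 27: (26, -3).
General solution: m = 26 + 27t, n = -3 - 4t for integer t.
27 ≤ 26 + 27t ≤ 172 gives t ∈ [1, 5], which is 5 values.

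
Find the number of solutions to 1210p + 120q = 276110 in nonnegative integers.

19

gcd(1210, 120):
  1210 = 10*120 + 10
  120 = 12*10
so gcd(1210, 120) = 10.
Back-substitute for Bézout coefficients:
  10 = 1210 - 10*120
  ... = 1210*(1) + 120*(-10)
Scale by 27611: one solution is (27611, -276110). Reduce p mod 12: (11, 2190).
General: p = 11 + 12t, q = 2190 - 121t.
p ≥ 0 ⇒ t ≥ 0; q ≥ 0 ⇒ t ≤ 18. So t ∈ [0, 18]: 19 solutions.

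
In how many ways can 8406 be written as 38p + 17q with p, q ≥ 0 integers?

13

gcd(38, 17):
  38 = 2×17 + 4
  17 = 4×4 + 1
  4 = 4×1
so gcd(38, 17) = 1.
Back-substitute for Bézout coefficients:
  1 = 17 - 4×4
  ... = 38×(-4) + 17×(9)
Scale by 8406: one solution is (-33624, 75654). Reduce p mod 17: (2, 490).
General: p = 2 + 17t, q = 490 - 38t.
p ≥ 0 ⇒ t ≥ 0; q ≥ 0 ⇒ t ≤ 12. So t ∈ [0, 12]: 13 solutions.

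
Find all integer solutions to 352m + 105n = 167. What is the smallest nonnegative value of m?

101

gcd(352, 105):
  352 = 3·105 + 37
  105 = 2·37 + 31
  37 = 1·31 + 6
  31 = 5·6 + 1
  6 = 6·1
so gcd(352, 105) = 1.
1 divides 167, so solutions exist.
Back-substitute for Bézout coefficients:
  1 = 31 - 5·6
  ... = 352·(-17) + 105·(57)
Scale by 167/1 = 167: (m₀, n₀) = (-2839, 9519).
General solution: m = -2839 + 105t, n = 9519 - 352t for integer t.
m ≥ 0: smallest is -2839 mod 105 = 101 (at t = 28), with n = -337.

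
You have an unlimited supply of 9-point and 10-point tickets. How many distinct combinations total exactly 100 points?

Need nonnegative integers with 9j + 10k = 100.
gcd(9, 10) = 1, and 9·(-1) + 10·(1) = 1.
So (j₀, k₀) = (-100, 100); general j = -100 + 10t, k = 100 - 9t.
j ≥ 0 ⇒ t ≥ 10; k ≥ 0 ⇒ t ≤ 11. That's 2 values of t.

2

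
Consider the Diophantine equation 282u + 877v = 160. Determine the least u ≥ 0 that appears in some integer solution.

gcd(877, 282) = 1  (877 = 3×282 + 31, 282 = 9×31 + 3, 31 = 10×3 + 1, 3 = 3×1).
1 divides 160, so solutions exist.
Back-substituting, 282×(-283) + 877×(91) = 1.
Scale by 160/1 = 160: (u₀, v₀) = (-45280, 14560).
General solution: u = -45280 + 877t, v = 14560 - 282t for integer t.
u ≥ 0: smallest is -45280 mod 877 = 324 (at t = 52), with v = -104.

324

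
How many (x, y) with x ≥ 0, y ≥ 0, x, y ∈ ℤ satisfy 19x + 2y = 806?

gcd(19, 2) = 1.
By Bézout, 19×(1) + 2×(-9) = 1.
One solution: (0, 403).
General: x = 0 + 2t, y = 403 - 19t.
x ≥ 0 ⇒ t ≥ 0; y ≥ 0 ⇒ t ≤ 21. So t ∈ [0, 21]: 22 solutions.

22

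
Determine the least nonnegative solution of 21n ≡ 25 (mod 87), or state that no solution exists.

no solution

gcd(87, 21) = 3  (87 = 4·21 + 3, 21 = 7·3).
3 does not divide 25, so the congruence has no solution.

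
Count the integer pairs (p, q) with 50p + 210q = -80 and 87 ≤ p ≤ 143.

3

gcd(210, 50) = 10.
By Bézout, 50*(-4) + 210*(1) = 10.
Particular solution: (11, -3).
General solution: p = 11 + 21t, q = -3 - 5t for integer t.
87 ≤ 11 + 21t ≤ 143 gives t ∈ [4, 6], which is 3 values.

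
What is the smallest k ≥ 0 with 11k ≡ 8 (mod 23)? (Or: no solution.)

7

gcd(23, 11) = 1  (23 = 2·11 + 1, 11 = 11·1).
1 divides 8, so solutions exist.
Back-substituting, 11·(-2) + 23·(1) = 1.
So 11·(-2) ≡ 1 (mod 23); multiply by 8: k ≡ -16 (mod 23).
Smallest nonnegative: k = -16 mod 23 = 7.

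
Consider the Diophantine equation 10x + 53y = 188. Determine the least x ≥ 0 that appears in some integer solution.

gcd(53, 10) = 1  (53 = 5*10 + 3, 10 = 3*3 + 1, 3 = 3*1).
1 divides 188, so solutions exist.
Back-substituting, 10*(16) + 53*(-3) = 1.
Scale by 188/1 = 188: (x₀, y₀) = (3008, -564).
General solution: x = 3008 + 53t, y = -564 - 10t for integer t.
x ≥ 0: smallest is 3008 mod 53 = 40 (at t = -56), with y = -4.

40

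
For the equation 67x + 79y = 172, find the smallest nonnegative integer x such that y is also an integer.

gcd(79, 67) = 1  (79 = 1·67 + 12, 67 = 5·12 + 7, 12 = 1·7 + 5, 7 = 1·5 + 2, 5 = 2·2 + 1, 2 = 2·1).
1 divides 172, so solutions exist.
Back-substituting, 67·(-33) + 79·(28) = 1.
Scale by 172/1 = 172: (x₀, y₀) = (-5676, 4816).
General solution: x = -5676 + 79t, y = 4816 - 67t for integer t.
x ≥ 0: smallest is -5676 mod 79 = 12 (at t = 72), with y = -8.

12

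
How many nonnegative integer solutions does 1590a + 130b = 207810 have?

gcd(1590, 130):
  1590 = 12·130 + 30
  130 = 4·30 + 10
  30 = 3·10
so gcd(1590, 130) = 10.
Back-substitute for Bézout coefficients:
  10 = 130 - 4·30
  ... = 1590·(-4) + 130·(49)
Scale by 20781: one solution is (-83124, 1018269). Reduce a mod 13: (11, 1464).
General: a = 11 + 13t, b = 1464 - 159t.
a ≥ 0 ⇒ t ≥ 0; b ≥ 0 ⇒ t ≤ 9. So t ∈ [0, 9]: 10 solutions.

10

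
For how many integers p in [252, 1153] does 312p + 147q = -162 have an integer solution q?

18

gcd(312, 147):
  312 = 2·147 + 18
  147 = 8·18 + 3
  18 = 6·3
so gcd(312, 147) = 3.
Back-substitute for Bézout coefficients:
  3 = 147 - 8·18
  ... = 312·(-8) + 147·(17)
Scale by -54: particular solution (432, -918); reduce p mod 49: (40, -86).
General solution: p = 40 + 49t, q = -86 - 104t for integer t.
252 ≤ 40 + 49t ≤ 1153 gives t ∈ [5, 22], which is 18 values.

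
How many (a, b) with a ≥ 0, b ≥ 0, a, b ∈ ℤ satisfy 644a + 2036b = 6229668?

19

gcd(2036, 644) = 4.
By Bézout, 644·(-98) + 2036·(31) = 4.
One solution: (347, 2950).
General: a = 347 + 509t, b = 2950 - 161t.
a ≥ 0 ⇒ t ≥ 0; b ≥ 0 ⇒ t ≤ 18. So t ∈ [0, 18]: 19 solutions.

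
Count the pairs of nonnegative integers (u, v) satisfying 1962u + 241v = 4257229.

9

gcd(1962, 241) = 1.
By Bézout, 1962·(78) + 241·(-635) = 1.
One solution: (84, 16981).
General: u = 84 + 241t, v = 16981 - 1962t.
u ≥ 0 ⇒ t ≥ 0; v ≥ 0 ⇒ t ≤ 8. So t ∈ [0, 8]: 9 solutions.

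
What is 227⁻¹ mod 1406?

607

gcd(1406, 227) = 1  (1406 = 6×227 + 44, 227 = 5×44 + 7, 44 = 6×7 + 2, 7 = 3×2 + 1, 2 = 2×1).
Back-substituting, 227×(607) + 1406×(-98) = 1.
So 227×607 ≡ 1 (mod 1406), and 607 mod 1406 = 607.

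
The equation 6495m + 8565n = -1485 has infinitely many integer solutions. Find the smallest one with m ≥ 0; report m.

460

gcd(8565, 6495) = 15  (8565 = 1*6495 + 2070, 6495 = 3*2070 + 285, 2070 = 7*285 + 75, 285 = 3*75 + 60, 75 = 1*60 + 15, 60 = 4*15).
15 divides -1485, so solutions exist.
Back-substituting, 6495*(-120) + 8565*(91) = 15.
Scale by -1485/15 = -99: (m₀, n₀) = (11880, -9009).
General solution: m = 11880 + 571t, n = -9009 - 433t for integer t.
m ≥ 0: smallest is 11880 mod 571 = 460 (at t = -20), with n = -349.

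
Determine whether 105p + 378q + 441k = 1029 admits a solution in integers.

gcd(378, 105):
  378 = 3·105 + 63
  105 = 1·63 + 42
  63 = 1·42 + 21
  42 = 2·21
so gcd(378, 105) = 21.
gcd(21, 441) = 21.
21 divides 1029, so integer solutions exist.

yes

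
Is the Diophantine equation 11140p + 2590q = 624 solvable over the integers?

no

gcd(11140, 2590) = 10  (11140 = 4·2590 + 780, 2590 = 3·780 + 250, 780 = 3·250 + 30, 250 = 8·30 + 10, 30 = 3·10).
10 does not divide 624 (remainder 4), so no integer solutions.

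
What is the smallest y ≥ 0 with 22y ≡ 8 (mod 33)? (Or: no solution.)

gcd(33, 22) = 11.
11 does not divide 8, so the congruence has no solution.

no solution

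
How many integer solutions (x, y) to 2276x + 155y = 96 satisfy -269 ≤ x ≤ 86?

gcd(2276, 155) = 1.
By Bézout, 2276*(-19) + 155*(279) = 1.
Particular solution: (36, -528).
General solution: x = 36 + 155t, y = -528 - 2276t for integer t.
-269 ≤ 36 + 155t ≤ 86 gives t ∈ [-1, 0], which is 2 values.

2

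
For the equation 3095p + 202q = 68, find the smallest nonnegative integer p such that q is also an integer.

gcd(3095, 202) = 1.
1 divides 68, so solutions exist.
By Bézout, 3095*(-87) + 202*(1333) = 1.
Scale by 68/1 = 68: (p₀, q₀) = (-5916, 90644).
General solution: p = -5916 + 202t, q = 90644 - 3095t for integer t.
p ≥ 0: smallest is -5916 mod 202 = 144 (at t = 30), with q = -2206.

144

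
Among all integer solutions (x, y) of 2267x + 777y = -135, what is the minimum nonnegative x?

gcd(2267, 777):
  2267 = 2*777 + 713
  777 = 1*713 + 64
  713 = 11*64 + 9
  64 = 7*9 + 1
  9 = 9*1
so gcd(2267, 777) = 1.
1 divides -135, so solutions exist.
Back-substitute for Bézout coefficients:
  1 = 64 - 7*9
  ... = 2267*(-85) + 777*(248)
Scale by -135/1 = -135: (x₀, y₀) = (11475, -33480).
General solution: x = 11475 + 777t, y = -33480 - 2267t for integer t.
x ≥ 0: smallest is 11475 mod 777 = 597 (at t = -14), with y = -1742.

597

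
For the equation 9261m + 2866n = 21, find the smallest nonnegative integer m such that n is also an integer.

13

gcd(9261, 2866):
  9261 = 3·2866 + 663
  2866 = 4·663 + 214
  663 = 3·214 + 21
  214 = 10·21 + 4
  21 = 5·4 + 1
  4 = 4·1
so gcd(9261, 2866) = 1.
1 divides 21, so solutions exist.
Back-substitute for Bézout coefficients:
  1 = 21 - 5·4
  ... = 9261·(683) + 2866·(-2207)
Scale by 21/1 = 21: (m₀, n₀) = (14343, -46347).
General solution: m = 14343 + 2866t, n = -46347 - 9261t for integer t.
m ≥ 0: smallest is 14343 mod 2866 = 13 (at t = -5), with n = -42.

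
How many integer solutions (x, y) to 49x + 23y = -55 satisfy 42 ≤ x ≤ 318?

12

gcd(49, 23) = 1  (49 = 2*23 + 3, 23 = 7*3 + 2, 3 = 1*2 + 1, 2 = 2*1).
Back-substituting, 49*(8) + 23*(-17) = 1.
Scale by -55: particular solution (-440, 935); reduce x mod 23: (20, -45).
General solution: x = 20 + 23t, y = -45 - 49t for integer t.
42 ≤ 20 + 23t ≤ 318 gives t ∈ [1, 12], which is 12 values.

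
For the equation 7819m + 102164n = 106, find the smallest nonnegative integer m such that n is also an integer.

48214

gcd(102164, 7819) = 1  (102164 = 13×7819 + 517, 7819 = 15×517 + 64, 517 = 8×64 + 5, 64 = 12×5 + 4, 5 = 1×4 + 1, 4 = 4×1).
1 divides 106, so solutions exist.
Back-substituting, 7819×(-20749) + 102164×(1588) = 1.
Scale by 106/1 = 106: (m₀, n₀) = (-2199394, 168328).
General solution: m = -2199394 + 102164t, n = 168328 - 7819t for integer t.
m ≥ 0: smallest is -2199394 mod 102164 = 48214 (at t = 22), with n = -3690.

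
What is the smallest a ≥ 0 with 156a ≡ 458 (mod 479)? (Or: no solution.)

gcd(479, 156):
  479 = 3×156 + 11
  156 = 14×11 + 2
  11 = 5×2 + 1
  2 = 2×1
so gcd(479, 156) = 1.
1 divides 458, so solutions exist.
Back-substitute for Bézout coefficients:
  1 = 11 - 5×2
  ... = 156×(-218) + 479×(71)
So 156×(-218) ≡ 1 (mod 479); multiply by 458: a ≡ -99844 (mod 479).
Smallest nonnegative: a = -99844 mod 479 = 267.

267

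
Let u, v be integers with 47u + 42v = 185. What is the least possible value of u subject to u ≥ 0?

37

gcd(47, 42) = 1.
1 divides 185, so solutions exist.
By Bézout, 47×(17) + 42×(-19) = 1.
Scale by 185/1 = 185: (u₀, v₀) = (3145, -3515).
General solution: u = 3145 + 42t, v = -3515 - 47t for integer t.
u ≥ 0: smallest is 3145 mod 42 = 37 (at t = -74), with v = -37.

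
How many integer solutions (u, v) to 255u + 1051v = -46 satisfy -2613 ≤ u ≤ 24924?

27

gcd(1051, 255):
  1051 = 4*255 + 31
  255 = 8*31 + 7
  31 = 4*7 + 3
  7 = 2*3 + 1
  3 = 3*1
so gcd(1051, 255) = 1.
Back-substitute for Bézout coefficients:
  1 = 7 - 2*3
  ... = 255*(305) + 1051*(-74)
Scale by -46: particular solution (-14030, 3404); reduce u mod 1051: (684, -166).
General solution: u = 684 + 1051t, v = -166 - 255t for integer t.
-2613 ≤ 684 + 1051t ≤ 24924 gives t ∈ [-3, 23], which is 27 values.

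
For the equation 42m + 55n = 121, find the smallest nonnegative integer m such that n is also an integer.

33

gcd(55, 42) = 1  (55 = 1×42 + 13, 42 = 3×13 + 3, 13 = 4×3 + 1, 3 = 3×1).
1 divides 121, so solutions exist.
Back-substituting, 42×(-17) + 55×(13) = 1.
Scale by 121/1 = 121: (m₀, n₀) = (-2057, 1573).
General solution: m = -2057 + 55t, n = 1573 - 42t for integer t.
m ≥ 0: smallest is -2057 mod 55 = 33 (at t = 38), with n = -23.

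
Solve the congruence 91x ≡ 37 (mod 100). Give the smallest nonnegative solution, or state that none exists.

7

gcd(100, 91):
  100 = 1·91 + 9
  91 = 10·9 + 1
  9 = 9·1
so gcd(100, 91) = 1.
1 divides 37, so solutions exist.
Back-substitute for Bézout coefficients:
  1 = 91 - 10·9
  ... = 91·(11) + 100·(-10)
So 91·(11) ≡ 1 (mod 100); multiply by 37: x ≡ 407 (mod 100).
Smallest nonnegative: x = 407 mod 100 = 7.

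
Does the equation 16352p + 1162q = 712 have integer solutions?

no

gcd(16352, 1162) = 14.
14 does not divide 712 (remainder 12), so no integer solutions.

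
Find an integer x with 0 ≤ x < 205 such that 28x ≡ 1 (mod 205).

gcd(205, 28) = 1  (205 = 7·28 + 9, 28 = 3·9 + 1, 9 = 9·1).
Back-substituting, 28·(22) + 205·(-3) = 1.
So 28·22 ≡ 1 (mod 205), and 22 mod 205 = 22.

22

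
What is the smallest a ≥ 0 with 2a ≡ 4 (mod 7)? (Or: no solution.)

2

gcd(7, 2):
  7 = 3·2 + 1
  2 = 2·1
so gcd(7, 2) = 1.
1 divides 4, so solutions exist.
Back-substitute for Bézout coefficients:
  1 = 7 - 3·2
  ... = 2·(-3) + 7·(1)
So 2·(-3) ≡ 1 (mod 7); multiply by 4: a ≡ -12 (mod 7).
Smallest nonnegative: a = -12 mod 7 = 2.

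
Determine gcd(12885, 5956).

1

gcd(12885, 5956):
  12885 = 2*5956 + 973
  5956 = 6*973 + 118
  973 = 8*118 + 29
  118 = 4*29 + 2
  29 = 14*2 + 1
  2 = 2*1
so gcd(12885, 5956) = 1.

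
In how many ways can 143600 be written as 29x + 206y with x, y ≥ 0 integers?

24

gcd(206, 29):
  206 = 7×29 + 3
  29 = 9×3 + 2
  3 = 1×2 + 1
  2 = 2×1
so gcd(206, 29) = 1.
Back-substitute for Bézout coefficients:
  1 = 3 - 1×2
  ... = 29×(-71) + 206×(10)
Scale by 143600: one solution is (-10195600, 1436000). Reduce x mod 206: (164, 674).
General: x = 164 + 206t, y = 674 - 29t.
x ≥ 0 ⇒ t ≥ 0; y ≥ 0 ⇒ t ≤ 23. So t ∈ [0, 23]: 24 solutions.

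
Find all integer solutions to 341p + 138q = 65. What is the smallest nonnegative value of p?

1

gcd(341, 138):
  341 = 2×138 + 65
  138 = 2×65 + 8
  65 = 8×8 + 1
  8 = 8×1
so gcd(341, 138) = 1.
1 divides 65, so solutions exist.
Back-substitute for Bézout coefficients:
  1 = 65 - 8×8
  ... = 341×(17) + 138×(-42)
Scale by 65/1 = 65: (p₀, q₀) = (1105, -2730).
General solution: p = 1105 + 138t, q = -2730 - 341t for integer t.
p ≥ 0: smallest is 1105 mod 138 = 1 (at t = -8), with q = -2.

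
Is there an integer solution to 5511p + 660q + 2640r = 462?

yes

gcd(5511, 660) = 33.
gcd(33, 2640) = 33.
33 divides 462, so integer solutions exist.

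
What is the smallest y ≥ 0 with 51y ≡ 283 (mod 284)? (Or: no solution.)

245

gcd(284, 51):
  284 = 5*51 + 29
  51 = 1*29 + 22
  29 = 1*22 + 7
  22 = 3*7 + 1
  7 = 7*1
so gcd(284, 51) = 1.
1 divides 283, so solutions exist.
Back-substitute for Bézout coefficients:
  1 = 22 - 3*7
  ... = 51*(39) + 284*(-7)
So 51*(39) ≡ 1 (mod 284); multiply by 283: y ≡ 11037 (mod 284).
Smallest nonnegative: y = 11037 mod 284 = 245.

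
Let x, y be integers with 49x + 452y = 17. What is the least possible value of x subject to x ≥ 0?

gcd(452, 49) = 1  (452 = 9*49 + 11, 49 = 4*11 + 5, 11 = 2*5 + 1, 5 = 5*1).
1 divides 17, so solutions exist.
Back-substituting, 49*(-83) + 452*(9) = 1.
Scale by 17/1 = 17: (x₀, y₀) = (-1411, 153).
General solution: x = -1411 + 452t, y = 153 - 49t for integer t.
x ≥ 0: smallest is -1411 mod 452 = 397 (at t = 4), with y = -43.

397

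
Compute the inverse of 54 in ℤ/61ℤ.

gcd(61, 54):
  61 = 1×54 + 7
  54 = 7×7 + 5
  7 = 1×5 + 2
  5 = 2×2 + 1
  2 = 2×1
so gcd(61, 54) = 1.
Back-substitute for Bézout coefficients:
  1 = 5 - 2×2
  ... = 54×(26) + 61×(-23)
So 54×26 ≡ 1 (mod 61), and 26 mod 61 = 26.

26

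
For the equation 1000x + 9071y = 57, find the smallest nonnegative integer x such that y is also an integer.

5742

gcd(9071, 1000):
  9071 = 9·1000 + 71
  1000 = 14·71 + 6
  71 = 11·6 + 5
  6 = 1·5 + 1
  5 = 5·1
so gcd(9071, 1000) = 1.
1 divides 57, so solutions exist.
Back-substitute for Bézout coefficients:
  1 = 6 - 1·5
  ... = 1000·(1533) + 9071·(-169)
Scale by 57/1 = 57: (x₀, y₀) = (87381, -9633).
General solution: x = 87381 + 9071t, y = -9633 - 1000t for integer t.
x ≥ 0: smallest is 87381 mod 9071 = 5742 (at t = -9), with y = -633.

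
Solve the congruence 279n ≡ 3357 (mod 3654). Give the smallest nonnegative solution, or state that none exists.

143

gcd(3654, 279) = 9.
9 divides 3357, so solutions exist.
By Bézout, 279×(131) + 3654×(-10) = 9.
So 279×(131) ≡ 9 (mod 3654); multiply by 373: n ≡ 48863 (mod 406).
Smallest nonnegative: n = 48863 mod 406 = 143.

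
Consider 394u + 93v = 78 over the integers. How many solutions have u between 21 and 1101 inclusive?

gcd(394, 93) = 1  (394 = 4·93 + 22, 93 = 4·22 + 5, 22 = 4·5 + 2, 5 = 2·2 + 1, 2 = 2·1).
Back-substituting, 394·(-38) + 93·(161) = 1.
Scale by 78: particular solution (-2964, 12558); reduce u mod 93: (12, -50).
General solution: u = 12 + 93t, v = -50 - 394t for integer t.
21 ≤ 12 + 93t ≤ 1101 gives t ∈ [1, 11], which is 11 values.

11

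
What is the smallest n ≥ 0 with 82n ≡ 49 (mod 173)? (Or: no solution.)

gcd(173, 82) = 1.
1 divides 49, so solutions exist.
By Bézout, 82*(19) + 173*(-9) = 1.
So 82*(19) ≡ 1 (mod 173); multiply by 49: n ≡ 931 (mod 173).
Smallest nonnegative: n = 931 mod 173 = 66.

66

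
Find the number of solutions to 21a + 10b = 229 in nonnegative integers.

gcd(21, 10):
  21 = 2×10 + 1
  10 = 10×1
so gcd(21, 10) = 1.
Back-substitute for Bézout coefficients:
  1 = 21 - 2×10
  ... = 21×(1) + 10×(-2)
Scale by 229: one solution is (229, -458). Reduce a mod 10: (9, 4).
General: a = 9 + 10t, b = 4 - 21t.
a ≥ 0 ⇒ t ≥ 0; b ≥ 0 ⇒ t ≤ 0. So t ∈ [0, 0]: 1 solution.

1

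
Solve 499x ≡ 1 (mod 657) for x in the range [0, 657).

79

gcd(657, 499) = 1  (657 = 1×499 + 158, 499 = 3×158 + 25, 158 = 6×25 + 8, 25 = 3×8 + 1, 8 = 8×1).
Back-substituting, 499×(79) + 657×(-60) = 1.
So 499×79 ≡ 1 (mod 657), and 79 mod 657 = 79.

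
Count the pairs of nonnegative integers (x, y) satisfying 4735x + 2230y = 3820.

0

gcd(4735, 2230) = 5.
By Bézout, 4735*(73) + 2230*(-155) = 5.
One solution: (22, -45).
General: x = 22 + 446t, y = -45 - 947t.
x ≥ 0 ⇒ t ≥ 0; y ≥ 0 ⇒ t ≤ -1. So t ∈ [0, -1]: 0 solutions.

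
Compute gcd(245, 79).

1

gcd(245, 79) = 1  (245 = 3·79 + 8, 79 = 9·8 + 7, 8 = 1·7 + 1, 7 = 7·1).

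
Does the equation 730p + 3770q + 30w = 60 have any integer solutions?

gcd(3770, 730) = 10.
gcd(10, 30) = 10.
10 divides 60, so integer solutions exist.

yes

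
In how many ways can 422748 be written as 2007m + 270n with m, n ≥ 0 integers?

7

gcd(2007, 270):
  2007 = 7·270 + 117
  270 = 2·117 + 36
  117 = 3·36 + 9
  36 = 4·9
so gcd(2007, 270) = 9.
Back-substitute for Bézout coefficients:
  9 = 117 - 3·36
  ... = 2007·(7) + 270·(-52)
Scale by 46972: one solution is (328804, -2442544). Reduce m mod 30: (4, 1536).
General: m = 4 + 30t, n = 1536 - 223t.
m ≥ 0 ⇒ t ≥ 0; n ≥ 0 ⇒ t ≤ 6. So t ∈ [0, 6]: 7 solutions.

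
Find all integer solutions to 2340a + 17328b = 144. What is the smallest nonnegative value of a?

200

gcd(17328, 2340):
  17328 = 7×2340 + 948
  2340 = 2×948 + 444
  948 = 2×444 + 60
  444 = 7×60 + 24
  60 = 2×24 + 12
  24 = 2×12
so gcd(17328, 2340) = 12.
12 divides 144, so solutions exist.
Back-substitute for Bézout coefficients:
  12 = 60 - 2×24
  ... = 2340×(-585) + 17328×(79)
Scale by 144/12 = 12: (a₀, b₀) = (-7020, 948).
General solution: a = -7020 + 1444t, b = 948 - 195t for integer t.
a ≥ 0: smallest is -7020 mod 1444 = 200 (at t = 5), with b = -27.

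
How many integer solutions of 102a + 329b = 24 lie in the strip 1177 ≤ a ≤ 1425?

1

gcd(329, 102) = 1  (329 = 3*102 + 23, 102 = 4*23 + 10, 23 = 2*10 + 3, 10 = 3*3 + 1, 3 = 3*1).
Back-substituting, 102*(100) + 329*(-31) = 1.
Scale by 24: particular solution (2400, -744); reduce a mod 329: (97, -30).
General solution: a = 97 + 329t, b = -30 - 102t for integer t.
1177 ≤ 97 + 329t ≤ 1425 gives t ∈ [4, 4], which is 1 value.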